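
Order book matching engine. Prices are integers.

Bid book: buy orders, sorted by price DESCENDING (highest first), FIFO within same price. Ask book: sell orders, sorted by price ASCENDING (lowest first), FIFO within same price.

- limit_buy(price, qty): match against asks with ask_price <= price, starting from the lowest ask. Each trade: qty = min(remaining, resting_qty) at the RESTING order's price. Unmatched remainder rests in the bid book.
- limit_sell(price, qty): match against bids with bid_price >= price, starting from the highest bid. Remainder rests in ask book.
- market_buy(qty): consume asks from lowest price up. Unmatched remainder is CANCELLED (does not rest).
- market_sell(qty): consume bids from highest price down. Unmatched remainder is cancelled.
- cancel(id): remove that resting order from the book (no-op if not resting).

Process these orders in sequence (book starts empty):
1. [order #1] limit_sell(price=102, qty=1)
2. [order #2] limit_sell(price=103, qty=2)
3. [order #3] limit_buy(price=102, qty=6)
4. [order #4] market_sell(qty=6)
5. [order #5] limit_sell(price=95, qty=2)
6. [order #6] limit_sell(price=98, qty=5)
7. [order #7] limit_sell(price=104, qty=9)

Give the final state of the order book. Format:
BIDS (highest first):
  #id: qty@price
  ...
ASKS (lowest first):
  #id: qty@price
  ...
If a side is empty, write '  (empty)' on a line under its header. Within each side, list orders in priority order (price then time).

After op 1 [order #1] limit_sell(price=102, qty=1): fills=none; bids=[-] asks=[#1:1@102]
After op 2 [order #2] limit_sell(price=103, qty=2): fills=none; bids=[-] asks=[#1:1@102 #2:2@103]
After op 3 [order #3] limit_buy(price=102, qty=6): fills=#3x#1:1@102; bids=[#3:5@102] asks=[#2:2@103]
After op 4 [order #4] market_sell(qty=6): fills=#3x#4:5@102; bids=[-] asks=[#2:2@103]
After op 5 [order #5] limit_sell(price=95, qty=2): fills=none; bids=[-] asks=[#5:2@95 #2:2@103]
After op 6 [order #6] limit_sell(price=98, qty=5): fills=none; bids=[-] asks=[#5:2@95 #6:5@98 #2:2@103]
After op 7 [order #7] limit_sell(price=104, qty=9): fills=none; bids=[-] asks=[#5:2@95 #6:5@98 #2:2@103 #7:9@104]

Answer: BIDS (highest first):
  (empty)
ASKS (lowest first):
  #5: 2@95
  #6: 5@98
  #2: 2@103
  #7: 9@104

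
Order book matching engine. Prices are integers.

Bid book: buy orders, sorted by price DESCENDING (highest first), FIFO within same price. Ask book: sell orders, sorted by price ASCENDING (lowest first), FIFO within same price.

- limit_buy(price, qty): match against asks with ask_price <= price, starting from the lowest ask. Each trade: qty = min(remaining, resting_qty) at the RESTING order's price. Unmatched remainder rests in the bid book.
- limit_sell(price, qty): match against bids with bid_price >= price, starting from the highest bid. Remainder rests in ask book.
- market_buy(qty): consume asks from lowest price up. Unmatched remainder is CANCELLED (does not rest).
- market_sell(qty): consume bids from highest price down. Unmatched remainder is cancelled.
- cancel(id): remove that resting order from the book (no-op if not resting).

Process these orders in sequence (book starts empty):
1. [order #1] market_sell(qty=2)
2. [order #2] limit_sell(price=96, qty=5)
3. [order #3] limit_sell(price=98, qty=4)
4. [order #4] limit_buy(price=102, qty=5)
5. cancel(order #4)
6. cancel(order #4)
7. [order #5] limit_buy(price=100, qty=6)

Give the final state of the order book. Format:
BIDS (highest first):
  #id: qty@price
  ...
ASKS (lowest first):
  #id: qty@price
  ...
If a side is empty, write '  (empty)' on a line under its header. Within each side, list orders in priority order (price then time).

After op 1 [order #1] market_sell(qty=2): fills=none; bids=[-] asks=[-]
After op 2 [order #2] limit_sell(price=96, qty=5): fills=none; bids=[-] asks=[#2:5@96]
After op 3 [order #3] limit_sell(price=98, qty=4): fills=none; bids=[-] asks=[#2:5@96 #3:4@98]
After op 4 [order #4] limit_buy(price=102, qty=5): fills=#4x#2:5@96; bids=[-] asks=[#3:4@98]
After op 5 cancel(order #4): fills=none; bids=[-] asks=[#3:4@98]
After op 6 cancel(order #4): fills=none; bids=[-] asks=[#3:4@98]
After op 7 [order #5] limit_buy(price=100, qty=6): fills=#5x#3:4@98; bids=[#5:2@100] asks=[-]

Answer: BIDS (highest first):
  #5: 2@100
ASKS (lowest first):
  (empty)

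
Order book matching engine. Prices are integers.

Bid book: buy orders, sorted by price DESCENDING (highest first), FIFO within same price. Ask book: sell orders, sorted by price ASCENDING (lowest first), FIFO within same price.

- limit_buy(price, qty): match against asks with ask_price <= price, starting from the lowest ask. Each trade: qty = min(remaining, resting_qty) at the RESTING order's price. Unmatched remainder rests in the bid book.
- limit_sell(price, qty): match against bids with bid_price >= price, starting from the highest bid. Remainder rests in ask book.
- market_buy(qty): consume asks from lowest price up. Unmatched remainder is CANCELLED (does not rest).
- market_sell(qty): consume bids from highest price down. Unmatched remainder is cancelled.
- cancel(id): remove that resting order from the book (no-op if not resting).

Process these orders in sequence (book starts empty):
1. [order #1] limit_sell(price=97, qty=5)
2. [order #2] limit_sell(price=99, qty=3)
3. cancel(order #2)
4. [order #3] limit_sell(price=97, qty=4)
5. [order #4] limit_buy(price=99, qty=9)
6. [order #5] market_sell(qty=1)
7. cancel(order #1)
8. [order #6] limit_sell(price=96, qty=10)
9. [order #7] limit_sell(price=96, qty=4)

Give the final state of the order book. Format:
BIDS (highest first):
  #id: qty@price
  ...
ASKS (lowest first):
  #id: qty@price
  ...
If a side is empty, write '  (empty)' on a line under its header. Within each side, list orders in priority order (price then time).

After op 1 [order #1] limit_sell(price=97, qty=5): fills=none; bids=[-] asks=[#1:5@97]
After op 2 [order #2] limit_sell(price=99, qty=3): fills=none; bids=[-] asks=[#1:5@97 #2:3@99]
After op 3 cancel(order #2): fills=none; bids=[-] asks=[#1:5@97]
After op 4 [order #3] limit_sell(price=97, qty=4): fills=none; bids=[-] asks=[#1:5@97 #3:4@97]
After op 5 [order #4] limit_buy(price=99, qty=9): fills=#4x#1:5@97 #4x#3:4@97; bids=[-] asks=[-]
After op 6 [order #5] market_sell(qty=1): fills=none; bids=[-] asks=[-]
After op 7 cancel(order #1): fills=none; bids=[-] asks=[-]
After op 8 [order #6] limit_sell(price=96, qty=10): fills=none; bids=[-] asks=[#6:10@96]
After op 9 [order #7] limit_sell(price=96, qty=4): fills=none; bids=[-] asks=[#6:10@96 #7:4@96]

Answer: BIDS (highest first):
  (empty)
ASKS (lowest first):
  #6: 10@96
  #7: 4@96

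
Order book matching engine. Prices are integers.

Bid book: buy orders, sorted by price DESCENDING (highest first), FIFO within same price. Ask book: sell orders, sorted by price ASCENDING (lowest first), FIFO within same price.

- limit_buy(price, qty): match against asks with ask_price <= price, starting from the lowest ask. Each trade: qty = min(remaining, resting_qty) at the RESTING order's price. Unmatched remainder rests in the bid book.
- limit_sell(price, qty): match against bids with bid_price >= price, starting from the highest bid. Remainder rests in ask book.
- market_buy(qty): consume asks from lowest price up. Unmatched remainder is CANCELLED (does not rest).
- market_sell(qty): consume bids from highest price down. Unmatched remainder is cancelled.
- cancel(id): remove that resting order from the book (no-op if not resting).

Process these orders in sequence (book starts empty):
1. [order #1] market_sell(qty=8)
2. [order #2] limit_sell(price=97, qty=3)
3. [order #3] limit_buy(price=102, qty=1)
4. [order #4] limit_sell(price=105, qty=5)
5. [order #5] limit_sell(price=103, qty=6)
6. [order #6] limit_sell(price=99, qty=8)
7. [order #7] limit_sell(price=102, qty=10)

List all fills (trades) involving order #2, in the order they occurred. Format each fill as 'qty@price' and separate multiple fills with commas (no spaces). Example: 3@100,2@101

After op 1 [order #1] market_sell(qty=8): fills=none; bids=[-] asks=[-]
After op 2 [order #2] limit_sell(price=97, qty=3): fills=none; bids=[-] asks=[#2:3@97]
After op 3 [order #3] limit_buy(price=102, qty=1): fills=#3x#2:1@97; bids=[-] asks=[#2:2@97]
After op 4 [order #4] limit_sell(price=105, qty=5): fills=none; bids=[-] asks=[#2:2@97 #4:5@105]
After op 5 [order #5] limit_sell(price=103, qty=6): fills=none; bids=[-] asks=[#2:2@97 #5:6@103 #4:5@105]
After op 6 [order #6] limit_sell(price=99, qty=8): fills=none; bids=[-] asks=[#2:2@97 #6:8@99 #5:6@103 #4:5@105]
After op 7 [order #7] limit_sell(price=102, qty=10): fills=none; bids=[-] asks=[#2:2@97 #6:8@99 #7:10@102 #5:6@103 #4:5@105]

Answer: 1@97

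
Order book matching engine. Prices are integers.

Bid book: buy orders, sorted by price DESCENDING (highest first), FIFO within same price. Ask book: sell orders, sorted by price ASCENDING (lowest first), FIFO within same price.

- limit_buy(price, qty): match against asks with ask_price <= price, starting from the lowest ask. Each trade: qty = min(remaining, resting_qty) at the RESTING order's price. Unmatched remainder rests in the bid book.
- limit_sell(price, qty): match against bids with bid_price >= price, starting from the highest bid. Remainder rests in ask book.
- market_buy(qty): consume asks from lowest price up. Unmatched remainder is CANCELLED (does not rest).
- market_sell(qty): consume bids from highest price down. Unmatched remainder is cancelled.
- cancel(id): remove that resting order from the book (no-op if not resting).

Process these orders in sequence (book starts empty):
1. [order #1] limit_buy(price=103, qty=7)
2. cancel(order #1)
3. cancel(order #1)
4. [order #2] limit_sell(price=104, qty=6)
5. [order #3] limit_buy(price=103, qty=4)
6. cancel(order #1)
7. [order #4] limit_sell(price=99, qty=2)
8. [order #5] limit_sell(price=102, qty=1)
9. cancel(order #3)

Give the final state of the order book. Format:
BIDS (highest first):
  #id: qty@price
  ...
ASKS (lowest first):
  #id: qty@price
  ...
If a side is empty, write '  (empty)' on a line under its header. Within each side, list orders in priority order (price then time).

Answer: BIDS (highest first):
  (empty)
ASKS (lowest first):
  #2: 6@104

Derivation:
After op 1 [order #1] limit_buy(price=103, qty=7): fills=none; bids=[#1:7@103] asks=[-]
After op 2 cancel(order #1): fills=none; bids=[-] asks=[-]
After op 3 cancel(order #1): fills=none; bids=[-] asks=[-]
After op 4 [order #2] limit_sell(price=104, qty=6): fills=none; bids=[-] asks=[#2:6@104]
After op 5 [order #3] limit_buy(price=103, qty=4): fills=none; bids=[#3:4@103] asks=[#2:6@104]
After op 6 cancel(order #1): fills=none; bids=[#3:4@103] asks=[#2:6@104]
After op 7 [order #4] limit_sell(price=99, qty=2): fills=#3x#4:2@103; bids=[#3:2@103] asks=[#2:6@104]
After op 8 [order #5] limit_sell(price=102, qty=1): fills=#3x#5:1@103; bids=[#3:1@103] asks=[#2:6@104]
After op 9 cancel(order #3): fills=none; bids=[-] asks=[#2:6@104]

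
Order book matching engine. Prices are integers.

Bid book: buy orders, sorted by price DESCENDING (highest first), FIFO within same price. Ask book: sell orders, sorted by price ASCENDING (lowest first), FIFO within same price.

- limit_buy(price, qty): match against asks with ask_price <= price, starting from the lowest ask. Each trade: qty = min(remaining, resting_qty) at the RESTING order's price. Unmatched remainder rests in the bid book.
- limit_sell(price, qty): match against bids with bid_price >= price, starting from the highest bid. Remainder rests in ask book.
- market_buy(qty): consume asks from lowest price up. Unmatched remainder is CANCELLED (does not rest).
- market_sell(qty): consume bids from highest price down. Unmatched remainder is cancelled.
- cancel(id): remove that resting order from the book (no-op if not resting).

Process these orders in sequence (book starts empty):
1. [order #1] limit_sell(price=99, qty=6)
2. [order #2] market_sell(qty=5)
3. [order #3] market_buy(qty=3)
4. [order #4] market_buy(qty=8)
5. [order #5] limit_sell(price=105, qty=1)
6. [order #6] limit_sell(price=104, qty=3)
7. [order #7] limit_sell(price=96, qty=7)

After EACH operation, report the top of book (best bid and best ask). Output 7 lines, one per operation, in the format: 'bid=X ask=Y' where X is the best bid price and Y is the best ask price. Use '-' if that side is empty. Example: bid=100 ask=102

After op 1 [order #1] limit_sell(price=99, qty=6): fills=none; bids=[-] asks=[#1:6@99]
After op 2 [order #2] market_sell(qty=5): fills=none; bids=[-] asks=[#1:6@99]
After op 3 [order #3] market_buy(qty=3): fills=#3x#1:3@99; bids=[-] asks=[#1:3@99]
After op 4 [order #4] market_buy(qty=8): fills=#4x#1:3@99; bids=[-] asks=[-]
After op 5 [order #5] limit_sell(price=105, qty=1): fills=none; bids=[-] asks=[#5:1@105]
After op 6 [order #6] limit_sell(price=104, qty=3): fills=none; bids=[-] asks=[#6:3@104 #5:1@105]
After op 7 [order #7] limit_sell(price=96, qty=7): fills=none; bids=[-] asks=[#7:7@96 #6:3@104 #5:1@105]

Answer: bid=- ask=99
bid=- ask=99
bid=- ask=99
bid=- ask=-
bid=- ask=105
bid=- ask=104
bid=- ask=96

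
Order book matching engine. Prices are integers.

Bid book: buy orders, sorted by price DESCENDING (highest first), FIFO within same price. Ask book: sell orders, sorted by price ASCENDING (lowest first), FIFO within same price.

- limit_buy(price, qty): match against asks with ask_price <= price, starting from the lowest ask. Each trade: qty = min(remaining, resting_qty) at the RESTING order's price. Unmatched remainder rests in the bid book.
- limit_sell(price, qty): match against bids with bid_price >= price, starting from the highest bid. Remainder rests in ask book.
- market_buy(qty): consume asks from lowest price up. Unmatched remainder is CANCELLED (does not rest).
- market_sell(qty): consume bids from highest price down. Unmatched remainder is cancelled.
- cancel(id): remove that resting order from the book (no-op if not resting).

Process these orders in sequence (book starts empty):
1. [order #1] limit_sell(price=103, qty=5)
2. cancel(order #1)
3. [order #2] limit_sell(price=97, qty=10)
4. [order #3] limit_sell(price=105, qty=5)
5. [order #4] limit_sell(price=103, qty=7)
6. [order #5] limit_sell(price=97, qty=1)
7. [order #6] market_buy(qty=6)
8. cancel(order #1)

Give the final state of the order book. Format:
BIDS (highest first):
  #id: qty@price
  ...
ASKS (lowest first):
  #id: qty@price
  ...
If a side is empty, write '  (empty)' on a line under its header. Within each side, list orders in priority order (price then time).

After op 1 [order #1] limit_sell(price=103, qty=5): fills=none; bids=[-] asks=[#1:5@103]
After op 2 cancel(order #1): fills=none; bids=[-] asks=[-]
After op 3 [order #2] limit_sell(price=97, qty=10): fills=none; bids=[-] asks=[#2:10@97]
After op 4 [order #3] limit_sell(price=105, qty=5): fills=none; bids=[-] asks=[#2:10@97 #3:5@105]
After op 5 [order #4] limit_sell(price=103, qty=7): fills=none; bids=[-] asks=[#2:10@97 #4:7@103 #3:5@105]
After op 6 [order #5] limit_sell(price=97, qty=1): fills=none; bids=[-] asks=[#2:10@97 #5:1@97 #4:7@103 #3:5@105]
After op 7 [order #6] market_buy(qty=6): fills=#6x#2:6@97; bids=[-] asks=[#2:4@97 #5:1@97 #4:7@103 #3:5@105]
After op 8 cancel(order #1): fills=none; bids=[-] asks=[#2:4@97 #5:1@97 #4:7@103 #3:5@105]

Answer: BIDS (highest first):
  (empty)
ASKS (lowest first):
  #2: 4@97
  #5: 1@97
  #4: 7@103
  #3: 5@105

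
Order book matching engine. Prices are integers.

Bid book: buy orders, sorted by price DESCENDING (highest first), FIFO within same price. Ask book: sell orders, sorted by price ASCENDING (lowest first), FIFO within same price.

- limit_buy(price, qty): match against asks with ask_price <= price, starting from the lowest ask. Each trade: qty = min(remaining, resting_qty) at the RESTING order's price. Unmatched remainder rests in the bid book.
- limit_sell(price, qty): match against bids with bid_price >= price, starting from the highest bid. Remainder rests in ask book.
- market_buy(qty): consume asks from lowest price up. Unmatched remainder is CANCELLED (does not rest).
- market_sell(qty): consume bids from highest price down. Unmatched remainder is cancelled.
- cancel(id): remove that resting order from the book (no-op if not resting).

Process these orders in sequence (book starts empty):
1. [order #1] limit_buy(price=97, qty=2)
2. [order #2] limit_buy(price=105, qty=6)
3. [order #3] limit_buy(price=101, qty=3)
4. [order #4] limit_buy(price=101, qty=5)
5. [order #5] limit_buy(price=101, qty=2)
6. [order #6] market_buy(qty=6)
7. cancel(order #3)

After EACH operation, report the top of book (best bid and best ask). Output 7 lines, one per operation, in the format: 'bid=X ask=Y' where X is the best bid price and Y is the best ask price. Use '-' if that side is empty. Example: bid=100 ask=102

Answer: bid=97 ask=-
bid=105 ask=-
bid=105 ask=-
bid=105 ask=-
bid=105 ask=-
bid=105 ask=-
bid=105 ask=-

Derivation:
After op 1 [order #1] limit_buy(price=97, qty=2): fills=none; bids=[#1:2@97] asks=[-]
After op 2 [order #2] limit_buy(price=105, qty=6): fills=none; bids=[#2:6@105 #1:2@97] asks=[-]
After op 3 [order #3] limit_buy(price=101, qty=3): fills=none; bids=[#2:6@105 #3:3@101 #1:2@97] asks=[-]
After op 4 [order #4] limit_buy(price=101, qty=5): fills=none; bids=[#2:6@105 #3:3@101 #4:5@101 #1:2@97] asks=[-]
After op 5 [order #5] limit_buy(price=101, qty=2): fills=none; bids=[#2:6@105 #3:3@101 #4:5@101 #5:2@101 #1:2@97] asks=[-]
After op 6 [order #6] market_buy(qty=6): fills=none; bids=[#2:6@105 #3:3@101 #4:5@101 #5:2@101 #1:2@97] asks=[-]
After op 7 cancel(order #3): fills=none; bids=[#2:6@105 #4:5@101 #5:2@101 #1:2@97] asks=[-]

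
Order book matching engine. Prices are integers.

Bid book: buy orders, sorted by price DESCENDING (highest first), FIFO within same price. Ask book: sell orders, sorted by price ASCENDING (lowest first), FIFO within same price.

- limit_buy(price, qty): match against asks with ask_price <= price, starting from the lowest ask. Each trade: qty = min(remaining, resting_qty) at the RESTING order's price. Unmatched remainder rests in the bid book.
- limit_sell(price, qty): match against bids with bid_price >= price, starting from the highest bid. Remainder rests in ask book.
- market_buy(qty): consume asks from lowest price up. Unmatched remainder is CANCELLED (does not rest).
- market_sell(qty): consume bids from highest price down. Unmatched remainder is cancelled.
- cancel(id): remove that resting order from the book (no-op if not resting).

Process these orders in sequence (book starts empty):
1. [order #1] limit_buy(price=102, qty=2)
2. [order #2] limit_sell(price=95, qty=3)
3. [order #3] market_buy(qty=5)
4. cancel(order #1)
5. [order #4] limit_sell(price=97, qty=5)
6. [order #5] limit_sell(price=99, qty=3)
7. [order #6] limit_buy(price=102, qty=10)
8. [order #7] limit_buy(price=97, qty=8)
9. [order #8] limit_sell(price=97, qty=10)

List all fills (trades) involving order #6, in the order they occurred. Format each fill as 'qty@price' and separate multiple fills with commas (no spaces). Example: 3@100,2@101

Answer: 5@97,3@99,2@102

Derivation:
After op 1 [order #1] limit_buy(price=102, qty=2): fills=none; bids=[#1:2@102] asks=[-]
After op 2 [order #2] limit_sell(price=95, qty=3): fills=#1x#2:2@102; bids=[-] asks=[#2:1@95]
After op 3 [order #3] market_buy(qty=5): fills=#3x#2:1@95; bids=[-] asks=[-]
After op 4 cancel(order #1): fills=none; bids=[-] asks=[-]
After op 5 [order #4] limit_sell(price=97, qty=5): fills=none; bids=[-] asks=[#4:5@97]
After op 6 [order #5] limit_sell(price=99, qty=3): fills=none; bids=[-] asks=[#4:5@97 #5:3@99]
After op 7 [order #6] limit_buy(price=102, qty=10): fills=#6x#4:5@97 #6x#5:3@99; bids=[#6:2@102] asks=[-]
After op 8 [order #7] limit_buy(price=97, qty=8): fills=none; bids=[#6:2@102 #7:8@97] asks=[-]
After op 9 [order #8] limit_sell(price=97, qty=10): fills=#6x#8:2@102 #7x#8:8@97; bids=[-] asks=[-]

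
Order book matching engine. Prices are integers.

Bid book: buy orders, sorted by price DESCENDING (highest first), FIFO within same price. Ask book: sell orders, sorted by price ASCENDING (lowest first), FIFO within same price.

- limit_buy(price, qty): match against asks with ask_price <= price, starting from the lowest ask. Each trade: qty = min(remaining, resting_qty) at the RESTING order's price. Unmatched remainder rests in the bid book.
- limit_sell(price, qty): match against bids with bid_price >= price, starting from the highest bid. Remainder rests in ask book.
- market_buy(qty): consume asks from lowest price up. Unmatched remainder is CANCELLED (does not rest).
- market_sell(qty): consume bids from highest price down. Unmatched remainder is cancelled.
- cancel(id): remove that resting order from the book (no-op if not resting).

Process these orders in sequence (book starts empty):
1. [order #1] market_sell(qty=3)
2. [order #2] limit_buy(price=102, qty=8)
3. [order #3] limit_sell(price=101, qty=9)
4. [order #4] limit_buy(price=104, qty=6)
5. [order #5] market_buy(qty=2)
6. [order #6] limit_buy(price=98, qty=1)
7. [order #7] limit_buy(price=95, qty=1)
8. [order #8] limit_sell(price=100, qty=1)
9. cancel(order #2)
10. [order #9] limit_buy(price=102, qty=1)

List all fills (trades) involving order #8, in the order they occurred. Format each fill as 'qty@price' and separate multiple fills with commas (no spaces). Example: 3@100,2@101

After op 1 [order #1] market_sell(qty=3): fills=none; bids=[-] asks=[-]
After op 2 [order #2] limit_buy(price=102, qty=8): fills=none; bids=[#2:8@102] asks=[-]
After op 3 [order #3] limit_sell(price=101, qty=9): fills=#2x#3:8@102; bids=[-] asks=[#3:1@101]
After op 4 [order #4] limit_buy(price=104, qty=6): fills=#4x#3:1@101; bids=[#4:5@104] asks=[-]
After op 5 [order #5] market_buy(qty=2): fills=none; bids=[#4:5@104] asks=[-]
After op 6 [order #6] limit_buy(price=98, qty=1): fills=none; bids=[#4:5@104 #6:1@98] asks=[-]
After op 7 [order #7] limit_buy(price=95, qty=1): fills=none; bids=[#4:5@104 #6:1@98 #7:1@95] asks=[-]
After op 8 [order #8] limit_sell(price=100, qty=1): fills=#4x#8:1@104; bids=[#4:4@104 #6:1@98 #7:1@95] asks=[-]
After op 9 cancel(order #2): fills=none; bids=[#4:4@104 #6:1@98 #7:1@95] asks=[-]
After op 10 [order #9] limit_buy(price=102, qty=1): fills=none; bids=[#4:4@104 #9:1@102 #6:1@98 #7:1@95] asks=[-]

Answer: 1@104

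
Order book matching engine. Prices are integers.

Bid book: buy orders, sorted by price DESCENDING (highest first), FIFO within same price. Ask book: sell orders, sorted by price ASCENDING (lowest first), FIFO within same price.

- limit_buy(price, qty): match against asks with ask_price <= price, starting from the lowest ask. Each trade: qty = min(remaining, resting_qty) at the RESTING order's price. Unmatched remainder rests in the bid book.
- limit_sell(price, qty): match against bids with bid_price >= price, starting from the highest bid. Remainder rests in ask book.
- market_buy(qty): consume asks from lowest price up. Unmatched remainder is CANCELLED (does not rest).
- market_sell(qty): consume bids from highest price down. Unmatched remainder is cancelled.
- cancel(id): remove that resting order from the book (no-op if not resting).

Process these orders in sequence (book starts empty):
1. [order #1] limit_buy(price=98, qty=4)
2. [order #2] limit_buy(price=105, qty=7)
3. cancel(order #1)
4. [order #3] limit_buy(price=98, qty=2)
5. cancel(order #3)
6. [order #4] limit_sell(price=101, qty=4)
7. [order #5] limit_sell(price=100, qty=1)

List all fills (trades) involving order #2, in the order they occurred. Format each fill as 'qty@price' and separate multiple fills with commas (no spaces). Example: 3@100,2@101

After op 1 [order #1] limit_buy(price=98, qty=4): fills=none; bids=[#1:4@98] asks=[-]
After op 2 [order #2] limit_buy(price=105, qty=7): fills=none; bids=[#2:7@105 #1:4@98] asks=[-]
After op 3 cancel(order #1): fills=none; bids=[#2:7@105] asks=[-]
After op 4 [order #3] limit_buy(price=98, qty=2): fills=none; bids=[#2:7@105 #3:2@98] asks=[-]
After op 5 cancel(order #3): fills=none; bids=[#2:7@105] asks=[-]
After op 6 [order #4] limit_sell(price=101, qty=4): fills=#2x#4:4@105; bids=[#2:3@105] asks=[-]
After op 7 [order #5] limit_sell(price=100, qty=1): fills=#2x#5:1@105; bids=[#2:2@105] asks=[-]

Answer: 4@105,1@105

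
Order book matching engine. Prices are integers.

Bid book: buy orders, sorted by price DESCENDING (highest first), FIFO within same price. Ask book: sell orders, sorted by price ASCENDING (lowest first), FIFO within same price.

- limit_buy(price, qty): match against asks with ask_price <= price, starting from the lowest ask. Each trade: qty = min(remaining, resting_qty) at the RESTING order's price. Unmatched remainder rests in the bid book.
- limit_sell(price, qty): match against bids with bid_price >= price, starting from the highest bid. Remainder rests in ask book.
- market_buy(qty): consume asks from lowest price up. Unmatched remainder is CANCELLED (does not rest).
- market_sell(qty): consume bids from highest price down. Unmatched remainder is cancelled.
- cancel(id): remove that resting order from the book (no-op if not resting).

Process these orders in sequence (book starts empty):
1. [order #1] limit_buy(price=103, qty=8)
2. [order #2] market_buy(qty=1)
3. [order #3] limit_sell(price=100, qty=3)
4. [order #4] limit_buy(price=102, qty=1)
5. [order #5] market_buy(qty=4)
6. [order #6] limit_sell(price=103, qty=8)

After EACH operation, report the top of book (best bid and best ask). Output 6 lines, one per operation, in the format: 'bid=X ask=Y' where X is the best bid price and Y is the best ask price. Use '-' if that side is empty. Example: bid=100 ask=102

Answer: bid=103 ask=-
bid=103 ask=-
bid=103 ask=-
bid=103 ask=-
bid=103 ask=-
bid=102 ask=103

Derivation:
After op 1 [order #1] limit_buy(price=103, qty=8): fills=none; bids=[#1:8@103] asks=[-]
After op 2 [order #2] market_buy(qty=1): fills=none; bids=[#1:8@103] asks=[-]
After op 3 [order #3] limit_sell(price=100, qty=3): fills=#1x#3:3@103; bids=[#1:5@103] asks=[-]
After op 4 [order #4] limit_buy(price=102, qty=1): fills=none; bids=[#1:5@103 #4:1@102] asks=[-]
After op 5 [order #5] market_buy(qty=4): fills=none; bids=[#1:5@103 #4:1@102] asks=[-]
After op 6 [order #6] limit_sell(price=103, qty=8): fills=#1x#6:5@103; bids=[#4:1@102] asks=[#6:3@103]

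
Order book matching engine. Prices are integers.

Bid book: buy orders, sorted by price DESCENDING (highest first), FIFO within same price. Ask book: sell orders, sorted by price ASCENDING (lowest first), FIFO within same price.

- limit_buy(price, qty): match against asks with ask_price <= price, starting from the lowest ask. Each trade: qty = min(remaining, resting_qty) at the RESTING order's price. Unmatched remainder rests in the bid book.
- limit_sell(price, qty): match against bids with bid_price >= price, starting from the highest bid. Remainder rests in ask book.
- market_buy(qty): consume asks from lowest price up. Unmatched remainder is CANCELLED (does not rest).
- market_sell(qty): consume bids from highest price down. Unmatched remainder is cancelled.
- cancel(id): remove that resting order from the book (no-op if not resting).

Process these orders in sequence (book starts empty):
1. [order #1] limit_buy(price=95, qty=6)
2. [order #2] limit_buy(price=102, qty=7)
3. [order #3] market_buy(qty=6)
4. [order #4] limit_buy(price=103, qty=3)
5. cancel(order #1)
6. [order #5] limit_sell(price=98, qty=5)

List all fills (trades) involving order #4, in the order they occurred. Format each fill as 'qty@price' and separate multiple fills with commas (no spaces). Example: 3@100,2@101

After op 1 [order #1] limit_buy(price=95, qty=6): fills=none; bids=[#1:6@95] asks=[-]
After op 2 [order #2] limit_buy(price=102, qty=7): fills=none; bids=[#2:7@102 #1:6@95] asks=[-]
After op 3 [order #3] market_buy(qty=6): fills=none; bids=[#2:7@102 #1:6@95] asks=[-]
After op 4 [order #4] limit_buy(price=103, qty=3): fills=none; bids=[#4:3@103 #2:7@102 #1:6@95] asks=[-]
After op 5 cancel(order #1): fills=none; bids=[#4:3@103 #2:7@102] asks=[-]
After op 6 [order #5] limit_sell(price=98, qty=5): fills=#4x#5:3@103 #2x#5:2@102; bids=[#2:5@102] asks=[-]

Answer: 3@103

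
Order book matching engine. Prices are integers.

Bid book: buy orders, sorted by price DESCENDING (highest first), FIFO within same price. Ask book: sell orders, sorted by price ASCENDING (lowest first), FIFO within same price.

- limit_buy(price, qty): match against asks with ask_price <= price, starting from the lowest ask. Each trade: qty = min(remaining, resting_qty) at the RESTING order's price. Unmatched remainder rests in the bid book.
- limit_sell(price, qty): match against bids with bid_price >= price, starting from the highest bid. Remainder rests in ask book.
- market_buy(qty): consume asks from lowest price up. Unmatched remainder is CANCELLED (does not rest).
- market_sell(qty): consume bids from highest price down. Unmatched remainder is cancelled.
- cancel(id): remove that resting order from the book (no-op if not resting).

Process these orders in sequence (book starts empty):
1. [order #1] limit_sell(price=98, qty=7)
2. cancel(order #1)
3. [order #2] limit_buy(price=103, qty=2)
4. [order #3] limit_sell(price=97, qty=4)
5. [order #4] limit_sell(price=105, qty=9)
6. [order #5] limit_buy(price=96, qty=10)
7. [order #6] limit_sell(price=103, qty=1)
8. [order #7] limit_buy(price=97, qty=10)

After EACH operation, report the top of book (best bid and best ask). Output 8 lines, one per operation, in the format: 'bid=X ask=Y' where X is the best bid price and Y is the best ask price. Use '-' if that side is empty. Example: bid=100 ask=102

After op 1 [order #1] limit_sell(price=98, qty=7): fills=none; bids=[-] asks=[#1:7@98]
After op 2 cancel(order #1): fills=none; bids=[-] asks=[-]
After op 3 [order #2] limit_buy(price=103, qty=2): fills=none; bids=[#2:2@103] asks=[-]
After op 4 [order #3] limit_sell(price=97, qty=4): fills=#2x#3:2@103; bids=[-] asks=[#3:2@97]
After op 5 [order #4] limit_sell(price=105, qty=9): fills=none; bids=[-] asks=[#3:2@97 #4:9@105]
After op 6 [order #5] limit_buy(price=96, qty=10): fills=none; bids=[#5:10@96] asks=[#3:2@97 #4:9@105]
After op 7 [order #6] limit_sell(price=103, qty=1): fills=none; bids=[#5:10@96] asks=[#3:2@97 #6:1@103 #4:9@105]
After op 8 [order #7] limit_buy(price=97, qty=10): fills=#7x#3:2@97; bids=[#7:8@97 #5:10@96] asks=[#6:1@103 #4:9@105]

Answer: bid=- ask=98
bid=- ask=-
bid=103 ask=-
bid=- ask=97
bid=- ask=97
bid=96 ask=97
bid=96 ask=97
bid=97 ask=103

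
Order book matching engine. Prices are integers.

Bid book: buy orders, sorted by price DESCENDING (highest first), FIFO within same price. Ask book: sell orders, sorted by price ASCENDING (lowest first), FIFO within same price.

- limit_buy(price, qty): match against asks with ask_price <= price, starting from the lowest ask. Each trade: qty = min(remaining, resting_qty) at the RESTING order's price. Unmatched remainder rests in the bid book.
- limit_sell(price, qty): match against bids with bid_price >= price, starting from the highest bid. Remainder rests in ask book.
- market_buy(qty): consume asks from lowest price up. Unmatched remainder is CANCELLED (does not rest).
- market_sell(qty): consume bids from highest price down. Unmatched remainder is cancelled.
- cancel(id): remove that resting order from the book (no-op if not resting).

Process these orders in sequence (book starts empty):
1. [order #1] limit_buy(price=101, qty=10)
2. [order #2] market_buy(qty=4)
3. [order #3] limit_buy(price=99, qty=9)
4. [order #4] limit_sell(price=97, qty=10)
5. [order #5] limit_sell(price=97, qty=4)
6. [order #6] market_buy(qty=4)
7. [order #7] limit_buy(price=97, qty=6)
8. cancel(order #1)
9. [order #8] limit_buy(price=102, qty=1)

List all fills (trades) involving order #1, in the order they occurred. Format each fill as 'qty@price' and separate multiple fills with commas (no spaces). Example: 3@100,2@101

After op 1 [order #1] limit_buy(price=101, qty=10): fills=none; bids=[#1:10@101] asks=[-]
After op 2 [order #2] market_buy(qty=4): fills=none; bids=[#1:10@101] asks=[-]
After op 3 [order #3] limit_buy(price=99, qty=9): fills=none; bids=[#1:10@101 #3:9@99] asks=[-]
After op 4 [order #4] limit_sell(price=97, qty=10): fills=#1x#4:10@101; bids=[#3:9@99] asks=[-]
After op 5 [order #5] limit_sell(price=97, qty=4): fills=#3x#5:4@99; bids=[#3:5@99] asks=[-]
After op 6 [order #6] market_buy(qty=4): fills=none; bids=[#3:5@99] asks=[-]
After op 7 [order #7] limit_buy(price=97, qty=6): fills=none; bids=[#3:5@99 #7:6@97] asks=[-]
After op 8 cancel(order #1): fills=none; bids=[#3:5@99 #7:6@97] asks=[-]
After op 9 [order #8] limit_buy(price=102, qty=1): fills=none; bids=[#8:1@102 #3:5@99 #7:6@97] asks=[-]

Answer: 10@101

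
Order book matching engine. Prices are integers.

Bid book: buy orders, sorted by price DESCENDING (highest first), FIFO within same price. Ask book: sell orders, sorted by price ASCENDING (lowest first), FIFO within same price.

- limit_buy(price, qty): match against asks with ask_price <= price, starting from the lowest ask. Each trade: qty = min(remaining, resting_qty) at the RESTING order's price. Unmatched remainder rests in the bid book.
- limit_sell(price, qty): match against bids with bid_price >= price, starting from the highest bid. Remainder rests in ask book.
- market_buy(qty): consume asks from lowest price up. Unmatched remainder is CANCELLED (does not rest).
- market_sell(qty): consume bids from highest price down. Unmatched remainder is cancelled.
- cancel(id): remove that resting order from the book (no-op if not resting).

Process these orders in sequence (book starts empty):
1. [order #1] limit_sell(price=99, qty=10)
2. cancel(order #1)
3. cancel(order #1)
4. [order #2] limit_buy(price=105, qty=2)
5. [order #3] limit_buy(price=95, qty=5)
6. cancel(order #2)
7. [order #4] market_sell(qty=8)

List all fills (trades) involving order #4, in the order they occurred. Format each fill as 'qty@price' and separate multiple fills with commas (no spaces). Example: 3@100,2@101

After op 1 [order #1] limit_sell(price=99, qty=10): fills=none; bids=[-] asks=[#1:10@99]
After op 2 cancel(order #1): fills=none; bids=[-] asks=[-]
After op 3 cancel(order #1): fills=none; bids=[-] asks=[-]
After op 4 [order #2] limit_buy(price=105, qty=2): fills=none; bids=[#2:2@105] asks=[-]
After op 5 [order #3] limit_buy(price=95, qty=5): fills=none; bids=[#2:2@105 #3:5@95] asks=[-]
After op 6 cancel(order #2): fills=none; bids=[#3:5@95] asks=[-]
After op 7 [order #4] market_sell(qty=8): fills=#3x#4:5@95; bids=[-] asks=[-]

Answer: 5@95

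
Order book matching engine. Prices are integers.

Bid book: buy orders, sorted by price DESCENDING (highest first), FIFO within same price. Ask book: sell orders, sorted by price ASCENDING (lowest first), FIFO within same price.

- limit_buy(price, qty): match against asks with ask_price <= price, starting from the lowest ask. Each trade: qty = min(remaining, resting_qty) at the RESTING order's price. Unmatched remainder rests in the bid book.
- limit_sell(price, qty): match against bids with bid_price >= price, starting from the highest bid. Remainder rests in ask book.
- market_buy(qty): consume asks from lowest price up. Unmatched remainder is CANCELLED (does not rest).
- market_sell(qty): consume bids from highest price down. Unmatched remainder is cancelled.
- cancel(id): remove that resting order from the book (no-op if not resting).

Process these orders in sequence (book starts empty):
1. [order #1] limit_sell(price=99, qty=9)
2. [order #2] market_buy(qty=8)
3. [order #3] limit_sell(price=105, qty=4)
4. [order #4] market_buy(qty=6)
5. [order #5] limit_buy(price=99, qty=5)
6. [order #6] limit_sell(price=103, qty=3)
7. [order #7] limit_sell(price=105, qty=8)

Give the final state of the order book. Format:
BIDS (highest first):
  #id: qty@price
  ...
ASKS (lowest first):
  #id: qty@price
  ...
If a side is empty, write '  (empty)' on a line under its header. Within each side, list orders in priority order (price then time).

Answer: BIDS (highest first):
  #5: 5@99
ASKS (lowest first):
  #6: 3@103
  #7: 8@105

Derivation:
After op 1 [order #1] limit_sell(price=99, qty=9): fills=none; bids=[-] asks=[#1:9@99]
After op 2 [order #2] market_buy(qty=8): fills=#2x#1:8@99; bids=[-] asks=[#1:1@99]
After op 3 [order #3] limit_sell(price=105, qty=4): fills=none; bids=[-] asks=[#1:1@99 #3:4@105]
After op 4 [order #4] market_buy(qty=6): fills=#4x#1:1@99 #4x#3:4@105; bids=[-] asks=[-]
After op 5 [order #5] limit_buy(price=99, qty=5): fills=none; bids=[#5:5@99] asks=[-]
After op 6 [order #6] limit_sell(price=103, qty=3): fills=none; bids=[#5:5@99] asks=[#6:3@103]
After op 7 [order #7] limit_sell(price=105, qty=8): fills=none; bids=[#5:5@99] asks=[#6:3@103 #7:8@105]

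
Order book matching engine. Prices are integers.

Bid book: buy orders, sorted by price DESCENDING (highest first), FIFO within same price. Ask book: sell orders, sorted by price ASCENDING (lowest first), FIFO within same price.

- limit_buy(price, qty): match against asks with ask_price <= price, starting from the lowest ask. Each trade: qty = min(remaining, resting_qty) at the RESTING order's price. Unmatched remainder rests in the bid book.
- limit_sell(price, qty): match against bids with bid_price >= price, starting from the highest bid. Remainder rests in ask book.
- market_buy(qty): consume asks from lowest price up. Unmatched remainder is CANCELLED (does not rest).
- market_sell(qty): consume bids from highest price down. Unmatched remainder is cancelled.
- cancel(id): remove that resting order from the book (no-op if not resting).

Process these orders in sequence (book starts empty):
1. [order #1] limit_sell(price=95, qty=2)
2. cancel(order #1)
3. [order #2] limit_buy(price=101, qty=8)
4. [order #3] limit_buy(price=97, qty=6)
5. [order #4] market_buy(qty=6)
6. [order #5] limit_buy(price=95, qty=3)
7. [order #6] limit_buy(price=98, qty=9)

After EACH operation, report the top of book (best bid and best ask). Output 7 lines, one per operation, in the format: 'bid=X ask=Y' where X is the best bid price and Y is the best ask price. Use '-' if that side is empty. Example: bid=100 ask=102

Answer: bid=- ask=95
bid=- ask=-
bid=101 ask=-
bid=101 ask=-
bid=101 ask=-
bid=101 ask=-
bid=101 ask=-

Derivation:
After op 1 [order #1] limit_sell(price=95, qty=2): fills=none; bids=[-] asks=[#1:2@95]
After op 2 cancel(order #1): fills=none; bids=[-] asks=[-]
After op 3 [order #2] limit_buy(price=101, qty=8): fills=none; bids=[#2:8@101] asks=[-]
After op 4 [order #3] limit_buy(price=97, qty=6): fills=none; bids=[#2:8@101 #3:6@97] asks=[-]
After op 5 [order #4] market_buy(qty=6): fills=none; bids=[#2:8@101 #3:6@97] asks=[-]
After op 6 [order #5] limit_buy(price=95, qty=3): fills=none; bids=[#2:8@101 #3:6@97 #5:3@95] asks=[-]
After op 7 [order #6] limit_buy(price=98, qty=9): fills=none; bids=[#2:8@101 #6:9@98 #3:6@97 #5:3@95] asks=[-]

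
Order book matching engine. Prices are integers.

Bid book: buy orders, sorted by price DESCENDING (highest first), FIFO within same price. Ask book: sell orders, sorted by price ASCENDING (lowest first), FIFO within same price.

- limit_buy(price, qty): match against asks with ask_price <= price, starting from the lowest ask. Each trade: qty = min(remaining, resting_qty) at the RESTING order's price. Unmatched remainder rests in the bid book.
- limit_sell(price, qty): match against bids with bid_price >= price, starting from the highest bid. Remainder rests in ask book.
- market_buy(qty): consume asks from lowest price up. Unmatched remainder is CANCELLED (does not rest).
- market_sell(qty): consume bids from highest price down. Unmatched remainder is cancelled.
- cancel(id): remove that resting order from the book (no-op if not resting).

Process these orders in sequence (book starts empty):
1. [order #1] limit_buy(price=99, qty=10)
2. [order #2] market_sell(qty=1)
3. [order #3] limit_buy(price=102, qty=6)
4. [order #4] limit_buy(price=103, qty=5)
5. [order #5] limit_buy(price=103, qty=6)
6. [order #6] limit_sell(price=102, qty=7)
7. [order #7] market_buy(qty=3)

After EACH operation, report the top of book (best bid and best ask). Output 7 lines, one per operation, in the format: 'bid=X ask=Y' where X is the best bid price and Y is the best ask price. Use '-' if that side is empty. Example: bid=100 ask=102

Answer: bid=99 ask=-
bid=99 ask=-
bid=102 ask=-
bid=103 ask=-
bid=103 ask=-
bid=103 ask=-
bid=103 ask=-

Derivation:
After op 1 [order #1] limit_buy(price=99, qty=10): fills=none; bids=[#1:10@99] asks=[-]
After op 2 [order #2] market_sell(qty=1): fills=#1x#2:1@99; bids=[#1:9@99] asks=[-]
After op 3 [order #3] limit_buy(price=102, qty=6): fills=none; bids=[#3:6@102 #1:9@99] asks=[-]
After op 4 [order #4] limit_buy(price=103, qty=5): fills=none; bids=[#4:5@103 #3:6@102 #1:9@99] asks=[-]
After op 5 [order #5] limit_buy(price=103, qty=6): fills=none; bids=[#4:5@103 #5:6@103 #3:6@102 #1:9@99] asks=[-]
After op 6 [order #6] limit_sell(price=102, qty=7): fills=#4x#6:5@103 #5x#6:2@103; bids=[#5:4@103 #3:6@102 #1:9@99] asks=[-]
After op 7 [order #7] market_buy(qty=3): fills=none; bids=[#5:4@103 #3:6@102 #1:9@99] asks=[-]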